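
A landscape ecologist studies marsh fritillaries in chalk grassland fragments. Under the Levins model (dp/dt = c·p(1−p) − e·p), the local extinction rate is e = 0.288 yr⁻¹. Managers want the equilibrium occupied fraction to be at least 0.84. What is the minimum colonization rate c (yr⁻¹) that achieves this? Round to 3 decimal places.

p* = 1 − e/c ≥ 0.84 requires e/c ≤ 0.1600, i.e. c ≥ e/0.1600.
c_min = 0.288/0.1600 = 1.8000.

1.800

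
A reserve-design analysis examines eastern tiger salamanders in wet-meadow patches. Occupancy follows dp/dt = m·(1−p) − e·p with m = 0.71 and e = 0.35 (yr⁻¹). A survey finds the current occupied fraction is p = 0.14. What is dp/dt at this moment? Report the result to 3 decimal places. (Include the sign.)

Colonization term: m·(1−p) = 0.71×0.8600 = 0.61060.
Extinction term: e·p = 0.04900.
dp/dt = 0.61060 − 0.04900 = 0.56160.

0.562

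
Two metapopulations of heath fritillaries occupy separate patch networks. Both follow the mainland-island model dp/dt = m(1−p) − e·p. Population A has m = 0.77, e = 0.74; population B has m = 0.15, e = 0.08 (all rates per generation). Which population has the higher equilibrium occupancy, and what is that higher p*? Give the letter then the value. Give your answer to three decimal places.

B, 0.652

A: p*_A = m/(m+e) = 0.77/1.5100 = 0.5099.
B: p*_B = 0.15/0.2300 = 0.6522.
B is higher at 0.6522.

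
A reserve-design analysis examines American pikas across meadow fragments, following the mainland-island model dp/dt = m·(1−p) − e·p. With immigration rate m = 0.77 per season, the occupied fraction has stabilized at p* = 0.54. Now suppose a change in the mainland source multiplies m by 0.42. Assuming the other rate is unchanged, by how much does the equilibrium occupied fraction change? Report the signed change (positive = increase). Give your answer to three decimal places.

-0.210

Balance m(1−p*) = e·p* gives e = m(1−p*)/p* = 0.77×0.46000/0.54000 = 0.65593.
New p* = m/(m+e) = 0.32340/(0.32340+0.65593) = 0.33023.
Δp* = 0.33023 − 0.54000 = -0.20977.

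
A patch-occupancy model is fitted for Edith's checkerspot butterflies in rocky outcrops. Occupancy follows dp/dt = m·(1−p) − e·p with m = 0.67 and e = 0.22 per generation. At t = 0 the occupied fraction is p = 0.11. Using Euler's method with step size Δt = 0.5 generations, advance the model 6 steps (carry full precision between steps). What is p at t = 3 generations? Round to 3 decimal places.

Update rule: p ← p + [m·(1−p) − e·p]·Δt with Δt = 0.5.
  1  |  dp/dt·Δt = +0.286050  |  p_1 = 0.396050
  2  |  dp/dt·Δt = +0.158758  |  p_2 = 0.554808
  3  |  dp/dt·Δt = +0.088111  |  p_3 = 0.642918
  4  |  dp/dt·Δt = +0.048901  |  p_4 = 0.691820
  5  |  dp/dt·Δt = +0.027140  |  p_5 = 0.718960
  6  |  dp/dt·Δt = +0.015063  |  p_6 = 0.734023

0.734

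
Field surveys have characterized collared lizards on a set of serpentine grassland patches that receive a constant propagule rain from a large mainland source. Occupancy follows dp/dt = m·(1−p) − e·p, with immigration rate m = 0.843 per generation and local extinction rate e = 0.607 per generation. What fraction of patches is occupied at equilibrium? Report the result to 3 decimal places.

At equilibrium the propagule rain into empty patches balances local extinction: m(1−p*) = e·p*.
p* = m/(m+e) = 0.843/(0.843+0.607) = 0.843/1.4500 = 0.5814.

0.581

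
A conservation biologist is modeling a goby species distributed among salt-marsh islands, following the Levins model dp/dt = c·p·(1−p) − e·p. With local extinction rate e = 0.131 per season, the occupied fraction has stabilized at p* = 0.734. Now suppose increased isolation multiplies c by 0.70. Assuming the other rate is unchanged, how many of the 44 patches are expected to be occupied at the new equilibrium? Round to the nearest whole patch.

27

Balance c(1−p*) = e gives c = e/(1 − 0.73400) = 0.131/0.26600 = 0.49248.
New p* = 1 − e/c = 1 − 0.13100/0.34474 = 0.62000.
Expected occupied = 44 × 0.62000 = 27.28 ≈ 27.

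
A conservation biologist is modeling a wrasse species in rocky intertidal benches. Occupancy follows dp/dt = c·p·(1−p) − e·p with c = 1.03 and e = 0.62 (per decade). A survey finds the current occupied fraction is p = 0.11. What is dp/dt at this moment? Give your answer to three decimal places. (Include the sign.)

Colonization term: c·p·(1−p) = 1.03×0.11×0.8900 = 0.10084.
Extinction term: e·p = 0.06820.
dp/dt = 0.10084 − 0.06820 = 0.03264.

0.033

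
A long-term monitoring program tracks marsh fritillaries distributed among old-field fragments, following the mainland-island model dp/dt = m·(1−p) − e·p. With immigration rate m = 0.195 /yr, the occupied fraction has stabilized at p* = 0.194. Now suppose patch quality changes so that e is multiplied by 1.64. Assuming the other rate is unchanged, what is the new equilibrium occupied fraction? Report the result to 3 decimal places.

0.128

Balance m(1−p*) = e·p* gives e = m(1−p*)/p* = 0.195×0.80600/0.19400 = 0.81015.
New p* = m/(m+e) = 0.19500/(0.19500+1.32865) = 0.12798.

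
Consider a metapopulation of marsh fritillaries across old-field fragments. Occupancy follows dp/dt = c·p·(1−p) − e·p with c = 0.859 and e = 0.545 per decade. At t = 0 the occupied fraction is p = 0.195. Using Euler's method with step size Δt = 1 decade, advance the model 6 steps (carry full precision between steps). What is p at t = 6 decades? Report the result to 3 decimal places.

0.328

Update rule: p ← p + [c·p·(1−p) − e·p]·Δt with Δt = 1.
step 1: Δp = +0.02857, p = 0.22357
step 2: Δp = +0.02727, p = 0.25083
step 3: Δp = +0.02472, p = 0.27555
step 4: Δp = +0.02130, p = 0.29685
step 5: Δp = +0.01752, p = 0.31436
step 6: Δp = +0.01382, p = 0.32818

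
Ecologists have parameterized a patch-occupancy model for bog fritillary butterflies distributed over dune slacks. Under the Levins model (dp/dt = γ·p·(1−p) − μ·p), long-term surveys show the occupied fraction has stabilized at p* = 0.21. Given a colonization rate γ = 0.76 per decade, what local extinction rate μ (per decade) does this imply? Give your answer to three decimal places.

0.600

At equilibrium γ(1−p*) = μ.
μ = 0.76 × (1 − 0.21) = 0.76 × 0.7900 = 0.6004.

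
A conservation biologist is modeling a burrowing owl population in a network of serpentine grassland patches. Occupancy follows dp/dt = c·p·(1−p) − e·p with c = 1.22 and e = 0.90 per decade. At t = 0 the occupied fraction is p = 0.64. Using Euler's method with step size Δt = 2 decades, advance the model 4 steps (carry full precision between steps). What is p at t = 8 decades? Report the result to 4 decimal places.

0.1517

Update rule: p ← p + [c·p·(1−p) − e·p]·Δt with Δt = 2.
t = 2: p = 0.64000 + (-0.58982) = 0.05018
t = 4: p = 0.05018 + (+0.02597) = 0.07615
t = 6: p = 0.07615 + (+0.03459) = 0.11073
t = 8: p = 0.11073 + (+0.04095) = 0.15168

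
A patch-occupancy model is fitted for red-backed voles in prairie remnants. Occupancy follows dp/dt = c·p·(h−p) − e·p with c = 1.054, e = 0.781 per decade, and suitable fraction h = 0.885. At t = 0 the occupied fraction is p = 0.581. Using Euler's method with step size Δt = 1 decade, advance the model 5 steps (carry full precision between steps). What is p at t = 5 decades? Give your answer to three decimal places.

Update rule: p ← p + [c·p·(h−p) − e·p]·Δt with Δt = 1.
p: 0.58100 → 0.31340  (Δp = -0.26760)
p: 0.31340 → 0.25745  (Δp = -0.05595)
p: 0.25745 → 0.22667  (Δp = -0.03078)
p: 0.22667 → 0.20692  (Δp = -0.01975)
p: 0.20692 → 0.19320  (Δp = -0.01372)

0.193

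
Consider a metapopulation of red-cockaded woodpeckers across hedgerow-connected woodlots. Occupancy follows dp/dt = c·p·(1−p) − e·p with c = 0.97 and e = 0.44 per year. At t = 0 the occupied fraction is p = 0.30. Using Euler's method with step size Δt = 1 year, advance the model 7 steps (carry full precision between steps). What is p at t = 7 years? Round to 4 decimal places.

0.5424

Update rule: p ← p + [c·p·(1−p) − e·p]·Δt with Δt = 1.
  1  |  dp/dt·Δt = +0.071700  |  p_1 = 0.371700
  2  |  dp/dt·Δt = +0.062985  |  p_2 = 0.434685
  3  |  dp/dt·Δt = +0.047101  |  p_3 = 0.481785
  4  |  dp/dt·Δt = +0.030193  |  p_4 = 0.511978
  5  |  dp/dt·Δt = +0.017090  |  p_5 = 0.529069
  6  |  dp/dt·Δt = +0.008890  |  p_6 = 0.537959
  7  |  dp/dt·Δt = +0.004401  |  p_7 = 0.542359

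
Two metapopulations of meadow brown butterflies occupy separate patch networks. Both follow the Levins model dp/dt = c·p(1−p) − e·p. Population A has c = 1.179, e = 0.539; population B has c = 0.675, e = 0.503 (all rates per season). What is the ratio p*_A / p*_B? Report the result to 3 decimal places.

A: p*_A = 1 − 0.539/1.179 = 0.5428.
B: p*_B = 1 − 0.503/0.675 = 0.2548.
p*_A / p*_B = 0.5428/0.2548 = 2.1303.

2.130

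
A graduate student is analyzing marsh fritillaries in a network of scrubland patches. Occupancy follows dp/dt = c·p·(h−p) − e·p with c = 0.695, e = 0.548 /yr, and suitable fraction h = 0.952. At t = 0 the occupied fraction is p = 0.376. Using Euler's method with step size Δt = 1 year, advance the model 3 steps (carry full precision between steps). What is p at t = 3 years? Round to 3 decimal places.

Update rule: p ← p + [c·p·(h−p) − e·p]·Δt with Δt = 1.
p: 0.37600 → 0.32047  (Δp = -0.05553)
p: 0.32047 → 0.28551  (Δp = -0.03496)
p: 0.28551 → 0.26130  (Δp = -0.02421)

0.261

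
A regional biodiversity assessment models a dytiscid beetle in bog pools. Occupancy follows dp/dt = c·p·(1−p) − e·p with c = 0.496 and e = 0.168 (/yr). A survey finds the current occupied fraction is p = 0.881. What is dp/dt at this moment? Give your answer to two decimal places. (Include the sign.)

Colonization term: c·p·(1−p) = 0.496×0.881×0.1190 = 0.05200.
Extinction term: e·p = 0.14801.
dp/dt = 0.05200 − 0.14801 = -0.09601.

-0.10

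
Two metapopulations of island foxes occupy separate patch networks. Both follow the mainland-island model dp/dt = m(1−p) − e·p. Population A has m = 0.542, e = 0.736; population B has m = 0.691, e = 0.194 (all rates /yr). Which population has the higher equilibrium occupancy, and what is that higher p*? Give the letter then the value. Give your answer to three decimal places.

A: p*_A = m/(m+e) = 0.542/1.2780 = 0.4241.
B: p*_B = 0.691/0.8850 = 0.7808.
B is higher at 0.7808.

B, 0.781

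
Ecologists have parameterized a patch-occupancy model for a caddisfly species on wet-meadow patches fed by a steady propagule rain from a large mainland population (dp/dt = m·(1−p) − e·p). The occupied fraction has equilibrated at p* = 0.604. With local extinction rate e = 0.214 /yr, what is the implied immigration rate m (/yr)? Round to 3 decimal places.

0.326

At equilibrium m(1−p*) = e·p*, so m = e·p*/(1−p*).
m = 0.214 × 0.604 / 0.3960 = 0.1293/0.3960 = 0.3264.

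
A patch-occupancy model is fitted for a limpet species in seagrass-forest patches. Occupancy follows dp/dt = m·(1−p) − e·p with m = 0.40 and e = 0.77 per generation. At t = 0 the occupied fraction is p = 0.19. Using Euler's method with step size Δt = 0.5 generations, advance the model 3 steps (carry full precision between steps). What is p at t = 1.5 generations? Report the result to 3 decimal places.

0.331

Update rule: p ← p + [m·(1−p) − e·p]·Δt with Δt = 0.5.
step 1: Δp = +0.08885, p = 0.27885
step 2: Δp = +0.03687, p = 0.31572
step 3: Δp = +0.01530, p = 0.33102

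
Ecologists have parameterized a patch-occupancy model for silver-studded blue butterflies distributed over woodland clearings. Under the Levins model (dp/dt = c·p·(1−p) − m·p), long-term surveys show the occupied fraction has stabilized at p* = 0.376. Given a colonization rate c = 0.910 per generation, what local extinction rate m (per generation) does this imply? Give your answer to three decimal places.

At equilibrium c(1−p*) = m.
m = 0.910 × (1 − 0.376) = 0.910 × 0.6240 = 0.5678.

0.568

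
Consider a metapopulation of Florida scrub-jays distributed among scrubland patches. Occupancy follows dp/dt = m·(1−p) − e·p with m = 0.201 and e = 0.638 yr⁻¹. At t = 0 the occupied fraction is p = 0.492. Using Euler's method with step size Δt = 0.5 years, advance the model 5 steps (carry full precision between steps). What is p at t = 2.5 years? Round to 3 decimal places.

0.256

Update rule: p ← p + [m·(1−p) − e·p]·Δt with Δt = 0.5.
p: 0.49200 → 0.38611  (Δp = -0.10589)
p: 0.38611 → 0.32463  (Δp = -0.06147)
p: 0.32463 → 0.28895  (Δp = -0.03568)
p: 0.28895 → 0.26824  (Δp = -0.02071)
p: 0.26824 → 0.25621  (Δp = -0.01202)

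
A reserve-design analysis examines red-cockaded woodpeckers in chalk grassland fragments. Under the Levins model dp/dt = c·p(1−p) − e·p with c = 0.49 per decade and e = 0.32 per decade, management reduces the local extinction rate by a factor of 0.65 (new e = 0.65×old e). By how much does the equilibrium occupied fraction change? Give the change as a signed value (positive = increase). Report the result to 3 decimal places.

0.229

Before: p* = 1 − 0.32/0.49 = 0.3469.
After the change, c = 0.49, e = 0.208, so p* = 1 − 0.208/0.49 = 0.5755.
Δp* = 0.5755 − 0.3469 = +0.2286.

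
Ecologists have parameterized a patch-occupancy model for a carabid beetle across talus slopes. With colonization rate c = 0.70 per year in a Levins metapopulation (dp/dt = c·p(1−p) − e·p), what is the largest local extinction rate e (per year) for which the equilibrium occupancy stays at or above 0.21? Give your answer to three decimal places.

0.553

1 − e/c ≥ 0.21 ⇒ e ≤ c(1 − 0.21) = 0.70 × 0.7900.
e_max = 0.5530.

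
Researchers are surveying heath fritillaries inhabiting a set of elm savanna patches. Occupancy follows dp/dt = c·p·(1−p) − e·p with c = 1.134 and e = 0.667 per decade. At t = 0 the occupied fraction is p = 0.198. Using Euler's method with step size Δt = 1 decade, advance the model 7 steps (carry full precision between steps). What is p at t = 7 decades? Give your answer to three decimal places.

0.403

Update rule: p ← p + [c·p·(1−p) − e·p]·Δt with Δt = 1.
step 1: Δp = +0.04801, p = 0.24601
step 2: Δp = +0.04626, p = 0.29226
step 3: Δp = +0.03962, p = 0.33189
step 4: Δp = +0.03008, p = 0.36197
step 5: Δp = +0.02046, p = 0.38243
step 6: Δp = +0.01274, p = 0.39517
step 7: Δp = +0.00746, p = 0.40263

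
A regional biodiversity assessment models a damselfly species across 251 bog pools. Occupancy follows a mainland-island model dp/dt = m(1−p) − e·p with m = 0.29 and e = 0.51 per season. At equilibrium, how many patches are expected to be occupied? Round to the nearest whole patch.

91

p* = m/(m+e) = 0.29/0.8000 = 0.3625.
Expected occupied patches = N × p* = 251 × 0.3625 = 90.99 ≈ 91.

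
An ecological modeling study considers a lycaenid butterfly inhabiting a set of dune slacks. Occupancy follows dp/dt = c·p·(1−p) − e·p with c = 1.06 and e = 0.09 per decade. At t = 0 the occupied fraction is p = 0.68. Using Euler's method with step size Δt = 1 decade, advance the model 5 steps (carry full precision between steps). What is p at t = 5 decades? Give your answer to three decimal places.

0.915

Update rule: p ← p + [c·p·(1−p) − e·p]·Δt with Δt = 1.
step 1: Δp = +0.16946, p = 0.84946
step 2: Δp = +0.05910, p = 0.90856
step 3: Δp = +0.00629, p = 0.91485
step 4: Δp = +0.00023, p = 0.91509
step 5: Δp = +0.00001, p = 0.91509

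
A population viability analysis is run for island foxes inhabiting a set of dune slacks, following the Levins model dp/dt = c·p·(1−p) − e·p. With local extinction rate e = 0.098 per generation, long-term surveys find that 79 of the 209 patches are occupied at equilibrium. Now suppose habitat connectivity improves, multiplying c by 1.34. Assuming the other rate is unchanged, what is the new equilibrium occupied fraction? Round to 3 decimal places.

Observed p* = 79/209 = 0.37799.
Balance c(1−p*) = e gives c = e/(1 − 0.37799) = 0.098/0.62201 = 0.15755.
New p* = 1 − e/c = 1 − 0.09800/0.21112 = 0.53581.

0.536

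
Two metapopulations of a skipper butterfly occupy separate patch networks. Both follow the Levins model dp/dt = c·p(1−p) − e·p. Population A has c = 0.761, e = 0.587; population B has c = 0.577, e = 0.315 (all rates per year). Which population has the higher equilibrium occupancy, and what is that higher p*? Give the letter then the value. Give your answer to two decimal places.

B, 0.45

A: p*_A = 1 − 0.587/0.761 = 0.2286.
B: p*_B = 1 − 0.315/0.577 = 0.4541.
B is higher at 0.4541.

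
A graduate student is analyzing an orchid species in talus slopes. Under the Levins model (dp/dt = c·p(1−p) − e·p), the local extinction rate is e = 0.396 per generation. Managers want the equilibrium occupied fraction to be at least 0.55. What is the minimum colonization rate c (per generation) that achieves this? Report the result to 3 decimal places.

p* = 1 − e/c ≥ 0.55 requires e/c ≤ 0.4500, i.e. c ≥ e/0.4500.
c_min = 0.396/0.4500 = 0.8800.

0.880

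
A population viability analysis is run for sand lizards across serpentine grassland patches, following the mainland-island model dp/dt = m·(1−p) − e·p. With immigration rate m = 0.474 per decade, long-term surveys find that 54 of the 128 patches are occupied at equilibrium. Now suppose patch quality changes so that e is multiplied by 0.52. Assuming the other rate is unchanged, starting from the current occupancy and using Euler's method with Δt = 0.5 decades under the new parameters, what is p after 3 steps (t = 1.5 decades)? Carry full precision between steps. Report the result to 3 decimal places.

0.550

Observed p* = 54/128 = 0.42188.
Balance m(1−p*) = e·p* gives e = m(1−p*)/p* = 0.474×0.57812/0.42188 = 0.64956.
Starting from p₀ = 0.42188; update p ← p + (dp/dt)·Δt with the new parameters.
t = 0.5: p = 0.42188 + (+0.06577) = 0.48764
t = 1: p = 0.48764 + (+0.03907) = 0.52672
t = 1.5: p = 0.52672 + (+0.02321) = 0.54993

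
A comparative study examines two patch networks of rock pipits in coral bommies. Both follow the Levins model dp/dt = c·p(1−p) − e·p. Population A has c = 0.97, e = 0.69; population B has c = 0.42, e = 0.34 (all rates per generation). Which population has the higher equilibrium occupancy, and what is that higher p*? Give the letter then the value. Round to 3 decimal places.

A: p*_A = 1 − 0.69/0.97 = 0.2887.
B: p*_B = 1 − 0.34/0.42 = 0.1905.
A is higher at 0.2887.

A, 0.289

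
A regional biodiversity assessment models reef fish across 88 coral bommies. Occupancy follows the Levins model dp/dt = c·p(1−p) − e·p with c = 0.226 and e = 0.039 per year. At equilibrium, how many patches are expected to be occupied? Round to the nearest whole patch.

73

p* = 1 − e/c = 1 − 0.039/0.226 = 0.8274.
Expected occupied patches = N × p* = 88 × 0.8274 = 72.81 ≈ 73.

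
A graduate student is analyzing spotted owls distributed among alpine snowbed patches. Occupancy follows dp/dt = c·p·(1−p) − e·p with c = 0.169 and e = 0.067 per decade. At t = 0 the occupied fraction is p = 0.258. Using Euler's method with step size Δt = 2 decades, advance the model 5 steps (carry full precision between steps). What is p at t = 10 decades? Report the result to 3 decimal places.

Update rule: p ← p + [c·p·(1−p) − e·p]·Δt with Δt = 2.
step 1: Δp = +0.03013, p = 0.28813
step 2: Δp = +0.03072, p = 0.31885
step 3: Δp = +0.03068, p = 0.34953
step 4: Δp = +0.03001, p = 0.37954
step 5: Δp = +0.02874, p = 0.40828

0.408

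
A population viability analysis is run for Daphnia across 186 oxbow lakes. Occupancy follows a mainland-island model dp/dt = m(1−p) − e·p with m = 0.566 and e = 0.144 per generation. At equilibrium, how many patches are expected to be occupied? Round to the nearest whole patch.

p* = m/(m+e) = 0.566/0.7100 = 0.7972.
Expected occupied patches = N × p* = 186 × 0.7972 = 148.28 ≈ 148.

148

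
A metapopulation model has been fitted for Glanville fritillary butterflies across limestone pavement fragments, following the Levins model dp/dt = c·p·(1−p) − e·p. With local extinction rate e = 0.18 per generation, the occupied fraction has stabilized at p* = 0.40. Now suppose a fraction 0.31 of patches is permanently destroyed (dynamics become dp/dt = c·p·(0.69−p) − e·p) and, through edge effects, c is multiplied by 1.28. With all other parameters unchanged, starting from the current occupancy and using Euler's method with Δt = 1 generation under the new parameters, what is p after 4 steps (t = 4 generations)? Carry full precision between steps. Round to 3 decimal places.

0.319

Balance c(1−p*) = e gives c = e/(1 − 0.40000) = 0.18/0.60000 = 0.30000.
Starting from p₀ = 0.40000; update p ← p + (dp/dt)·Δt with the new parameters.
  1  |  dp/dt·Δt = -0.027456  |  p_1 = 0.372544
  2  |  dp/dt·Δt = -0.021644  |  p_2 = 0.350900
  3  |  dp/dt·Δt = -0.017470  |  p_3 = 0.333431
  4  |  dp/dt·Δt = -0.014363  |  p_4 = 0.319067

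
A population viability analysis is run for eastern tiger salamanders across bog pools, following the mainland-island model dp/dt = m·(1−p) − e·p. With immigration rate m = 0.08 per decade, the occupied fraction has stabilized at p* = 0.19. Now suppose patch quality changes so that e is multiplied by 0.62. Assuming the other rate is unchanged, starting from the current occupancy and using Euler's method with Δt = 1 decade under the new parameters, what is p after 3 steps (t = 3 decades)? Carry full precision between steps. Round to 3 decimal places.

Balance m(1−p*) = e·p* gives e = m(1−p*)/p* = 0.08×0.81000/0.19000 = 0.34105.
Starting from p₀ = 0.19000; update p ← p + (dp/dt)·Δt with the new parameters.
step 1: Δp = +0.02462, p = 0.21462
step 2: Δp = +0.01745, p = 0.23207
step 3: Δp = +0.01236, p = 0.24443

0.244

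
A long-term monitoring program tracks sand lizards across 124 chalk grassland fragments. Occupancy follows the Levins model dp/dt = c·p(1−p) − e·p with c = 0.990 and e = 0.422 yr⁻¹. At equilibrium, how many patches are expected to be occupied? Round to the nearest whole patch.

p* = 1 − e/c = 1 − 0.422/0.990 = 0.5737.
Expected occupied patches = N × p* = 124 × 0.5737 = 71.14 ≈ 71.

71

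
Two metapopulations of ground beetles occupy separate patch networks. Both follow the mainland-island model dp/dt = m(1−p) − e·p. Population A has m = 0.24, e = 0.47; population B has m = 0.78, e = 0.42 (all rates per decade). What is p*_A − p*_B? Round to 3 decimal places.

A: p*_A = m/(m+e) = 0.24/0.7100 = 0.3380.
B: p*_B = 0.78/1.2000 = 0.6500.
p*_A − p*_B = 0.3380 − 0.6500 = -0.3120.

-0.312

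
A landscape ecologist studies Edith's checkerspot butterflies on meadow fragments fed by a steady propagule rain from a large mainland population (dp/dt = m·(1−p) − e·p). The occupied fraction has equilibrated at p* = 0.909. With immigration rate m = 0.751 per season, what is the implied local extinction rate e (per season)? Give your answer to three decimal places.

At equilibrium m(1−p*) = e·p*, so e = m(1−p*)/p*.
e = 0.751 × 0.0910 / 0.909 = 0.0752.

0.075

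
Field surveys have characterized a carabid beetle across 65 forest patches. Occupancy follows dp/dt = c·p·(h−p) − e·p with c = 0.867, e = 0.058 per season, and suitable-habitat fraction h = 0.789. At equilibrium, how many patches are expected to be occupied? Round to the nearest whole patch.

p* = h − e/c = 0.789 − 0.0669 = 0.7221.
Expected occupied patches = N × p* = 65 × 0.7221 = 46.94 ≈ 47.

47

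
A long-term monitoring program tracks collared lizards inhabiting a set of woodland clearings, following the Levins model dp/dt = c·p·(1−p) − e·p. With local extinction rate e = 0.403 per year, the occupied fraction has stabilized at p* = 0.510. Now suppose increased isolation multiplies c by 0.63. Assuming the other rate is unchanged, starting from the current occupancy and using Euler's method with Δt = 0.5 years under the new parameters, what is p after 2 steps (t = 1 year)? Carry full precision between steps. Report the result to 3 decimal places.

0.441

Balance c(1−p*) = e gives c = e/(1 − 0.51000) = 0.403/0.49000 = 0.82245.
Starting from p₀ = 0.51000; update p ← p + (dp/dt)·Δt with the new parameters.
step 1: Δp = -0.03802, p = 0.47198
step 2: Δp = -0.03054, p = 0.44144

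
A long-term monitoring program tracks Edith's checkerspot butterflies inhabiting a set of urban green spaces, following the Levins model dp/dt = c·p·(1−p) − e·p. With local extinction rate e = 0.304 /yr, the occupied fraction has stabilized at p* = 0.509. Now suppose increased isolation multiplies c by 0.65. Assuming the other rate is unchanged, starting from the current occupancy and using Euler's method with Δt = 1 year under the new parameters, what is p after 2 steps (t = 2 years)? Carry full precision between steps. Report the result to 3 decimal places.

0.416

Balance c(1−p*) = e gives c = e/(1 − 0.50900) = 0.304/0.49100 = 0.61914.
Starting from p₀ = 0.50900; update p ← p + (dp/dt)·Δt with the new parameters.
p: 0.50900 → 0.45484  (Δp = -0.05416)
p: 0.45484 → 0.41636  (Δp = -0.03848)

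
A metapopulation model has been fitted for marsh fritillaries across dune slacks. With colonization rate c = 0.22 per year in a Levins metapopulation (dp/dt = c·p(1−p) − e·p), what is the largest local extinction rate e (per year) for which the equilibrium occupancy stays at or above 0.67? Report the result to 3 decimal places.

0.073

1 − e/c ≥ 0.67 ⇒ e ≤ c(1 − 0.67) = 0.22 × 0.3300.
e_max = 0.0726.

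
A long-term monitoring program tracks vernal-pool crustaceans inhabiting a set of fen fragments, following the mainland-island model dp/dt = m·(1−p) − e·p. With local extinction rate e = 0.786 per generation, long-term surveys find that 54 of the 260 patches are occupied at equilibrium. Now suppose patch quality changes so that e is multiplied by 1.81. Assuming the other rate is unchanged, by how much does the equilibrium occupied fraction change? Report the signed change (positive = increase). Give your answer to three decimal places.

-0.081

Observed p* = 54/260 = 0.20769.
Balance m(1−p*) = e·p* gives m = e·p*/(1−p*) = 0.786×0.20769/0.79231 = 0.20604.
New p* = m/(m+e) = 0.20604/(0.20604+1.42266) = 0.12651.
Δp* = 0.12651 − 0.20769 = -0.08118.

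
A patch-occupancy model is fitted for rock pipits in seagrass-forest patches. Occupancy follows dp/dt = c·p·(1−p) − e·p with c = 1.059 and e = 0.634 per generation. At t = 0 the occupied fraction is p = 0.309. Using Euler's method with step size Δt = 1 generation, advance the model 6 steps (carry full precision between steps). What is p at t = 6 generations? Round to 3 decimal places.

Update rule: p ← p + [c·p·(1−p) − e·p]·Δt with Δt = 1.
step 1: Δp = +0.03021, p = 0.33921
step 2: Δp = +0.02231, p = 0.36152
step 3: Δp = +0.01524, p = 0.37676
step 4: Δp = +0.00980, p = 0.38656
step 5: Δp = +0.00604, p = 0.39260
step 6: Δp = +0.00363, p = 0.39623

0.396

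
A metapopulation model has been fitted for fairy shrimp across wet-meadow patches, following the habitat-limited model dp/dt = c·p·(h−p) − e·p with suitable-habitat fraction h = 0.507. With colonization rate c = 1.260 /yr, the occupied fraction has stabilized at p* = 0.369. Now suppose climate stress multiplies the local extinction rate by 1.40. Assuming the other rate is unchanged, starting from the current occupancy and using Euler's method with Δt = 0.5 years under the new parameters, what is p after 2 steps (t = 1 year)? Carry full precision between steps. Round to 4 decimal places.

Balance c(h−p*) = e gives e = 1.260×(0.507 − 0.36900) = 0.17388.
Starting from p₀ = 0.36900; update p ← p + (dp/dt)·Δt with the new parameters.
  1  |  dp/dt·Δt = -0.012832  |  p_1 = 0.356168
  2  |  dp/dt·Δt = -0.009507  |  p_2 = 0.346661

0.3467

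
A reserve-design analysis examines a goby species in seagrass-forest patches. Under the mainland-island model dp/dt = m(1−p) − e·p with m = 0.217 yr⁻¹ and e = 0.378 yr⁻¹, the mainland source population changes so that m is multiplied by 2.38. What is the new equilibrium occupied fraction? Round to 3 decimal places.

Before: p* = 0.217/(0.217+0.378) = 0.3647.
After: m = 0.51646, e = 0.378; p* = 0.51646/0.8945 = 0.5774.

0.577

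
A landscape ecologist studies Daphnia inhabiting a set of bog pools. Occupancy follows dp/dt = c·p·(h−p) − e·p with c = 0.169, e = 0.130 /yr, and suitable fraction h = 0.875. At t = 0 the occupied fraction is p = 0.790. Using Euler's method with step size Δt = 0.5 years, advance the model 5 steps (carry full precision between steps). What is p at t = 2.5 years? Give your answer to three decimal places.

0.608

Update rule: p ← p + [c·p·(h−p) − e·p]·Δt with Δt = 0.5.
  1  |  dp/dt·Δt = -0.045676  |  p_1 = 0.744324
  2  |  dp/dt·Δt = -0.040162  |  p_2 = 0.704162
  3  |  dp/dt·Δt = -0.035605  |  p_3 = 0.668557
  4  |  dp/dt·Δt = -0.031794  |  p_4 = 0.636763
  5  |  dp/dt·Δt = -0.028571  |  p_5 = 0.608192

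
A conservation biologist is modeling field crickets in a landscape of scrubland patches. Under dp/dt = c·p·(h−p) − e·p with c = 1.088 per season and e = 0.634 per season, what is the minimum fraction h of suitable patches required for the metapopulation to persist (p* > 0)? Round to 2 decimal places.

0.58

p* = h − e/c is positive only when h > e/c.
h_min = e/c = 0.634/1.088 = 0.5827.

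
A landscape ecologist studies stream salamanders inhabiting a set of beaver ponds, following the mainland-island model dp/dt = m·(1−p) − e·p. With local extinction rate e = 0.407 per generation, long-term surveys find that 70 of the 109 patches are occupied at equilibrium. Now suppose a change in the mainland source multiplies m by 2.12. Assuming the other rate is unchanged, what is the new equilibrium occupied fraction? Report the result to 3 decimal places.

Observed p* = 70/109 = 0.64220.
Balance m(1−p*) = e·p* gives m = e·p*/(1−p*) = 0.407×0.64220/0.35780 = 0.73051.
New p* = m/(m+e) = 1.54868/(1.54868+0.40700) = 0.79189.

0.792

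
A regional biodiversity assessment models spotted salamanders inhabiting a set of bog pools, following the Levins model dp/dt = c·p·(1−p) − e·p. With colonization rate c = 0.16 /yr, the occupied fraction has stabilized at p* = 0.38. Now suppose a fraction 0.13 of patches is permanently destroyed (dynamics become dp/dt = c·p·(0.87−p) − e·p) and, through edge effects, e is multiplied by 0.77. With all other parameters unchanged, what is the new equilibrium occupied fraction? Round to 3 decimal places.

0.393

Balance c(1−p*) = e gives e = 0.16×(1 − 0.38000) = 0.09920.
New p* = 0.87 − e/c = 0.87 − 0.07638/0.16000 = 0.39263.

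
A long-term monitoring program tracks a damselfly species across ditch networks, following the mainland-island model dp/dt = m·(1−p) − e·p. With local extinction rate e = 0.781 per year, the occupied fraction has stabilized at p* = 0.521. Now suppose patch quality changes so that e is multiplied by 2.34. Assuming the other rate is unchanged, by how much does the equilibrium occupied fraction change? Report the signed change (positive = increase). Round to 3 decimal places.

Balance m(1−p*) = e·p* gives m = e·p*/(1−p*) = 0.781×0.52100/0.47900 = 0.84948.
New p* = m/(m+e) = 0.84948/(0.84948+1.82754) = 0.31732.
Δp* = 0.31732 − 0.52100 = -0.20368.

-0.204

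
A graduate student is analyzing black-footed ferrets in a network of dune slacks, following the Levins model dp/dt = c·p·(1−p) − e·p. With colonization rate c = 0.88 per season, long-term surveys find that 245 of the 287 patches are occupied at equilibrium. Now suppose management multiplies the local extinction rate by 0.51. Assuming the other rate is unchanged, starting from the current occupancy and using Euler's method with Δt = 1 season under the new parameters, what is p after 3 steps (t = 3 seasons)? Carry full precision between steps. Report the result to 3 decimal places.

Observed p* = 245/287 = 0.85366.
Balance c(1−p*) = e gives e = 0.88×(1 − 0.85366) = 0.12878.
Starting from p₀ = 0.85366; update p ← p + (dp/dt)·Δt with the new parameters.
step 1: Δp = +0.05387, p = 0.90753
step 2: Δp = +0.01425, p = 0.92177
step 3: Δp = +0.00291, p = 0.92469

0.925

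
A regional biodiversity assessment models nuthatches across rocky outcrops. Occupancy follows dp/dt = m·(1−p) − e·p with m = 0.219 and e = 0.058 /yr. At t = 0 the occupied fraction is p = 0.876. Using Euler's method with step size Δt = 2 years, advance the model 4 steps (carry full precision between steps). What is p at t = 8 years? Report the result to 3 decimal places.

Update rule: p ← p + [m·(1−p) − e·p]·Δt with Δt = 2.
  1  |  dp/dt·Δt = -0.047304  |  p_1 = 0.828696
  2  |  dp/dt·Δt = -0.021098  |  p_2 = 0.807598
  3  |  dp/dt·Δt = -0.009410  |  p_3 = 0.798189
  4  |  dp/dt·Δt = -0.004197  |  p_4 = 0.793992

0.794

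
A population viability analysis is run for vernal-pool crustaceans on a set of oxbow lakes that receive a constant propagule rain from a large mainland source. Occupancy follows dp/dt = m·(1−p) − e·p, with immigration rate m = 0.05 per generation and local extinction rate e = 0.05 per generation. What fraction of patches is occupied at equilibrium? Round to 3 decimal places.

0.500

Setting dp/dt = 0: m − m·p* = e·p*, so m = (m+e)·p*.
p* = m/(m+e) = 0.05/(0.05+0.05) = 0.05/0.1000 = 0.5000.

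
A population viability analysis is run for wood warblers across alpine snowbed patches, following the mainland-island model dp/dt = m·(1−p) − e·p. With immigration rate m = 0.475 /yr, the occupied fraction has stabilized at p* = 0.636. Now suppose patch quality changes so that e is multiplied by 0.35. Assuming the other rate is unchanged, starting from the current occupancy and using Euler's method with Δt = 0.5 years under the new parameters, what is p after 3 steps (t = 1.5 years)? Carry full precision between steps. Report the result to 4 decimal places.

Balance m(1−p*) = e·p* gives e = m(1−p*)/p* = 0.475×0.36400/0.63600 = 0.27186.
Starting from p₀ = 0.63600; update p ← p + (dp/dt)·Δt with the new parameters.
p: 0.63600 → 0.69219  (Δp = +0.05619)
p: 0.69219 → 0.73237  (Δp = +0.04017)
p: 0.73237 → 0.76109  (Δp = +0.02872)

0.7611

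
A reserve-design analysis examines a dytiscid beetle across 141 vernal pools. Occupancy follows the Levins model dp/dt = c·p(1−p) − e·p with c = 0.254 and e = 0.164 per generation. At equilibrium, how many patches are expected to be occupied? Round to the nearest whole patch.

50

p* = 1 − e/c = 1 − 0.164/0.254 = 0.3543.
Expected occupied patches = N × p* = 141 × 0.3543 = 49.96 ≈ 50.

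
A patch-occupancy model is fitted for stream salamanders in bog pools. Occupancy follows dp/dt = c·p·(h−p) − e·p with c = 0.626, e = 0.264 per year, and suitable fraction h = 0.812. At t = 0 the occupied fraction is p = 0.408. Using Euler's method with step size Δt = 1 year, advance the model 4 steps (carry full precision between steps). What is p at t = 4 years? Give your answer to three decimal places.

0.396

Update rule: p ← p + [c·p·(h−p) − e·p]·Δt with Δt = 1.
step 1: Δp = -0.00453, p = 0.40347
step 2: Δp = -0.00333, p = 0.40014
step 3: Δp = -0.00247, p = 0.39767
step 4: Δp = -0.00184, p = 0.39583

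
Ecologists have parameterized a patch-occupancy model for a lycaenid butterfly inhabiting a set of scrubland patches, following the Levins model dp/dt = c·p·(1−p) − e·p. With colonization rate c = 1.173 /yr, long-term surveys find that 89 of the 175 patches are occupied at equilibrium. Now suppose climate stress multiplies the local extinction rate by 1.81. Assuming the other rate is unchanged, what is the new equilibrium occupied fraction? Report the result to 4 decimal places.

Observed p* = 89/175 = 0.50857.
Balance c(1−p*) = e gives e = 1.173×(1 − 0.50857) = 0.57645.
New p* = 1 − e/c = 1 − 1.04337/1.17300 = 0.11051.

0.1105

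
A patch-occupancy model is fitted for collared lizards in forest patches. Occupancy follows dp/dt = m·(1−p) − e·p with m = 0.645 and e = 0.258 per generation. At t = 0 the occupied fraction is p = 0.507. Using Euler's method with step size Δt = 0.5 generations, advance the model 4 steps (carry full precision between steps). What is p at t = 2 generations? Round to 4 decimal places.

Update rule: p ← p + [m·(1−p) − e·p]·Δt with Δt = 0.5.
  1  |  dp/dt·Δt = +0.093590  |  p_1 = 0.600589
  2  |  dp/dt·Δt = +0.051334  |  p_2 = 0.651923
  3  |  dp/dt·Δt = +0.028157  |  p_3 = 0.680080
  4  |  dp/dt·Δt = +0.015444  |  p_4 = 0.695524

0.6955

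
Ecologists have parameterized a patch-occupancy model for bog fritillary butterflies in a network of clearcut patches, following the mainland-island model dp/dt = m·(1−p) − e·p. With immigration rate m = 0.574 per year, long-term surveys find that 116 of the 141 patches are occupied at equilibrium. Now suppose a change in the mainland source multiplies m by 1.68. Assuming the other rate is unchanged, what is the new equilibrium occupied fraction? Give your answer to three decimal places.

Observed p* = 116/141 = 0.82270.
Balance m(1−p*) = e·p* gives e = m(1−p*)/p* = 0.574×0.17730/0.82270 = 0.12370.
New p* = m/(m+e) = 0.96432/(0.96432+0.12370) = 0.88631.

0.886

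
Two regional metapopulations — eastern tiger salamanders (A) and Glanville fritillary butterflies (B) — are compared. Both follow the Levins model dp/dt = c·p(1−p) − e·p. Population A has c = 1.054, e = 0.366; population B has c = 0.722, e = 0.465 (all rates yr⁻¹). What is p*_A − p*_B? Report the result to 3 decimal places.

0.297

A: p*_A = 1 − 0.366/1.054 = 0.6528.
B: p*_B = 1 − 0.465/0.722 = 0.3560.
p*_A − p*_B = 0.6528 − 0.3560 = 0.2968.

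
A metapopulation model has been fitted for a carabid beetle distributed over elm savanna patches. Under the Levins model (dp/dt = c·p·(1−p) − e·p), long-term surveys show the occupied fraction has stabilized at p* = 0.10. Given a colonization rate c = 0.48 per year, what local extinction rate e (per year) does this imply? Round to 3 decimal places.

At equilibrium c(1−p*) = e.
e = 0.48 × (1 − 0.10) = 0.48 × 0.9000 = 0.4320.

0.432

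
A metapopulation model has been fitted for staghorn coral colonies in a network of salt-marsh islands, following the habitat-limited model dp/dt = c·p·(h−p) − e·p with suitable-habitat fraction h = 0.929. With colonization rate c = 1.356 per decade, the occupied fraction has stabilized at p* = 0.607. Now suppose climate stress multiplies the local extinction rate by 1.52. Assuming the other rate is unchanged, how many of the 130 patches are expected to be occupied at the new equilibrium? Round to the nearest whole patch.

Balance c(h−p*) = e gives e = 1.356×(0.929 − 0.60700) = 0.43663.
New p* = 0.929 − e/c = 0.929 − 0.66368/1.35600 = 0.43956.
Expected occupied = 130 × 0.43956 = 57.14 ≈ 57.

57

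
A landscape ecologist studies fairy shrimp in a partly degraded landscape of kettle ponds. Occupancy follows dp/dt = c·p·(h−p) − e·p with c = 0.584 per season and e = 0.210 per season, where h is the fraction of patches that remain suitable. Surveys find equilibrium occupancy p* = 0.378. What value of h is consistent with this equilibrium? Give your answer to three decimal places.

At equilibrium c(h−p*) = e, so h = p* + e/c.
h = 0.378 + 0.210/0.584 = 0.378 + 0.3596 = 0.7376.

0.738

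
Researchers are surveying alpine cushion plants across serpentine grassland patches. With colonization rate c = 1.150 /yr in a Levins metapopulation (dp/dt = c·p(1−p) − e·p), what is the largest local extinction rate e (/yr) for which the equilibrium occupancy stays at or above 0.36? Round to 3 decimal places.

1 − e/c ≥ 0.36 ⇒ e ≤ c(1 − 0.36) = 1.150 × 0.6400.
e_max = 0.7360.

0.736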